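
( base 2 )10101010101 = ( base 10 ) 1365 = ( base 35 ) 140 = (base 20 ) 385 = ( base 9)1776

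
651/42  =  15  +  1/2   =  15.50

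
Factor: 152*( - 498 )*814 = - 61616544  =  - 2^5 *3^1*11^1*19^1*37^1* 83^1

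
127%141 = 127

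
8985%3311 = 2363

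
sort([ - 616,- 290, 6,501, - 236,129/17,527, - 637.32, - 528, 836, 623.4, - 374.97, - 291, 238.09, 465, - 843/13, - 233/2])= [- 637.32, - 616, - 528,-374.97,- 291, - 290,-236, - 233/2,-843/13,6,129/17,238.09,465,501,527,623.4, 836]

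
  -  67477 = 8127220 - 8194697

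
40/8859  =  40/8859 = 0.00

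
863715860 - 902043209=  -  38327349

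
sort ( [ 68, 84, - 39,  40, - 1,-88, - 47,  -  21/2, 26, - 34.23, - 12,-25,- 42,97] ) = [ - 88, - 47,-42 , - 39,-34.23 , - 25, - 12,- 21/2, - 1,26,40,  68, 84,  97 ] 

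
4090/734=5+210/367 = 5.57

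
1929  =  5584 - 3655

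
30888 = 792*39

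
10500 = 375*28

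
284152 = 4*71038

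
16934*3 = 50802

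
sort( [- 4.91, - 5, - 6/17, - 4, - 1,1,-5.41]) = [-5.41, - 5,-4.91, - 4,-1,- 6/17,1]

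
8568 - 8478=90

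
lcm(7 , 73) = 511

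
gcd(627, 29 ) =1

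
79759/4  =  19939 + 3/4= 19939.75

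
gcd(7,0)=7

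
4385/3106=4385/3106 = 1.41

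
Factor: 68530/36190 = 89/47  =  47^( -1)* 89^1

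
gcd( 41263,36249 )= 1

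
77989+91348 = 169337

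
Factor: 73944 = 2^3*3^2*13^1*79^1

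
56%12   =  8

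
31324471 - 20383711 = 10940760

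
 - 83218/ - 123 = 676+70/123 = 676.57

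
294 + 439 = 733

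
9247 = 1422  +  7825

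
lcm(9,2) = 18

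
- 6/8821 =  - 6/8821 = -0.00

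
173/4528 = 173/4528 = 0.04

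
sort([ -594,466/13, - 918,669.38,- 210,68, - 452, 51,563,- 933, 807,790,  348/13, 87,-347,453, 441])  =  [ - 933, - 918, - 594, - 452 , - 347, - 210,348/13,466/13, 51,68,87,441,453 , 563, 669.38, 790,807 ] 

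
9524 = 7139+2385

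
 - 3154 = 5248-8402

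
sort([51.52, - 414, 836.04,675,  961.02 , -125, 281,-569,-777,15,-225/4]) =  [ - 777, - 569 ,-414,-125,-225/4,15, 51.52, 281  ,  675, 836.04,961.02]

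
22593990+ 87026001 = 109619991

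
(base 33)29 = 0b1001011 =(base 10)75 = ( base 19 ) 3I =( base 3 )2210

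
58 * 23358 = 1354764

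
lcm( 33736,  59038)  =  236152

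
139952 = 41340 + 98612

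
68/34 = 2 = 2.00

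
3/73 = 3/73 = 0.04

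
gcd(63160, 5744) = 8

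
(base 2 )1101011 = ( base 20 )57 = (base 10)107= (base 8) 153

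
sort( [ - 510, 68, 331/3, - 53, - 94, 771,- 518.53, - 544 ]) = [-544,  -  518.53, - 510, - 94 , - 53,68, 331/3, 771 ]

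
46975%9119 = 1380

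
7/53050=7/53050= 0.00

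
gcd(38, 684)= 38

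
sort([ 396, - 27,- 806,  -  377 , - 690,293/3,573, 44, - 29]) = [  -  806, - 690,  -  377, - 29, - 27,44, 293/3, 396,573]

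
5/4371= 5/4371  =  0.00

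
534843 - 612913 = -78070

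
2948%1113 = 722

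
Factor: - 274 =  - 2^1*137^1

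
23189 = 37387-14198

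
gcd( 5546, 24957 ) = 2773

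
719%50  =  19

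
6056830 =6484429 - 427599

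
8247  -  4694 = 3553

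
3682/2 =1841 = 1841.00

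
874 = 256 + 618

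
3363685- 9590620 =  - 6226935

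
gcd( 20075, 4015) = 4015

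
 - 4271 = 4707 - 8978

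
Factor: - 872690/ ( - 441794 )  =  5^1 * 7^2*13^1*137^1 * 220897^(  -  1 )= 436345/220897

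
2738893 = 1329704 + 1409189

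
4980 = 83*60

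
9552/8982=1592/1497  =  1.06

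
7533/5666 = 1 + 1867/5666 = 1.33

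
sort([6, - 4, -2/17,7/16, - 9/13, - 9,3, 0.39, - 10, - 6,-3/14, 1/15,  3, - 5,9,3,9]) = [ - 10, - 9, - 6,  -  5, - 4 , - 9/13, - 3/14, - 2/17,  1/15, 0.39, 7/16,3, 3,3,6, 9, 9]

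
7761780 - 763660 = 6998120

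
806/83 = 9 +59/83 = 9.71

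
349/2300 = 349/2300 = 0.15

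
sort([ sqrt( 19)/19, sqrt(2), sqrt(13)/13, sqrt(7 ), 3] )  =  [ sqrt( 19)/19, sqrt(13)/13,sqrt(2 ), sqrt(7 ),3]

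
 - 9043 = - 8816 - 227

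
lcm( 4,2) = 4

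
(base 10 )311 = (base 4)10313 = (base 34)95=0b100110111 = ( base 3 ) 102112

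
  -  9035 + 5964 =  - 3071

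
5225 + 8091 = 13316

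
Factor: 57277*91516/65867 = 2^2*11^1*41^1*127^1*137^1*167^1 * 65867^(-1 ) =5241761932/65867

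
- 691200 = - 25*27648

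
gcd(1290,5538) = 6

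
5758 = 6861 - 1103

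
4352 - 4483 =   -  131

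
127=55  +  72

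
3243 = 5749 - 2506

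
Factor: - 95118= - 2^1*3^1*83^1*191^1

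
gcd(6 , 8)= 2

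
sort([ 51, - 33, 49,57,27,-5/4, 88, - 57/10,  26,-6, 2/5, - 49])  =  [ - 49, - 33, - 6, - 57/10, -5/4,2/5, 26,27,49,51,57, 88] 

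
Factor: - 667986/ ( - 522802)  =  957/749 = 3^1*7^(- 1)*  11^1 * 29^1  *  107^( - 1) 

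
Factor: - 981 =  - 3^2*109^1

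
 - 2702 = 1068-3770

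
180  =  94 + 86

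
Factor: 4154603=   59^1*67^1*1051^1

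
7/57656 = 7/57656=0.00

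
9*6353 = 57177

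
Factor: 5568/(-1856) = - 3 = - 3^1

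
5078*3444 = 17488632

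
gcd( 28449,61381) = 1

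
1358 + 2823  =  4181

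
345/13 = 345/13  =  26.54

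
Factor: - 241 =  -241^1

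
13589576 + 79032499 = 92622075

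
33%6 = 3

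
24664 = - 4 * ( - 6166 )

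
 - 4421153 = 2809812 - 7230965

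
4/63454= 2/31727 = 0.00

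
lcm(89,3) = 267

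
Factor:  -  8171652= -2^2*3^1 *680971^1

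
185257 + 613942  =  799199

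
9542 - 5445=4097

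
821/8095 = 821/8095  =  0.10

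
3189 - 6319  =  -3130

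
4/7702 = 2/3851 = 0.00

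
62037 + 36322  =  98359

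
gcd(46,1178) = 2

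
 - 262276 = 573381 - 835657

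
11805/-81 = - 3935/27 =-145.74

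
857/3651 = 857/3651= 0.23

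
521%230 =61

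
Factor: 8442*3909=2^1 * 3^3 * 7^1*67^1*1303^1 = 32999778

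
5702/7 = 814 + 4/7  =  814.57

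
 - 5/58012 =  - 5/58012 = -0.00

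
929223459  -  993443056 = - 64219597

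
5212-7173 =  - 1961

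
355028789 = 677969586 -322940797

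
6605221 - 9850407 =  - 3245186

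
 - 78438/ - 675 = 116 + 46/225 =116.20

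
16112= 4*4028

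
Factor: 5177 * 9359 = 48451543=7^2*31^1 * 167^1*191^1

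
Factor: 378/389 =2^1*3^3*7^1 *389^( - 1)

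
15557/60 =15557/60 = 259.28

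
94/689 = 94/689  =  0.14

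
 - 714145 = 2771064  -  3485209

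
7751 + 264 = 8015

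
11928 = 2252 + 9676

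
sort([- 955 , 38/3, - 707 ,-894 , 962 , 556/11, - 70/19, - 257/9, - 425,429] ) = [ - 955, - 894, - 707, - 425, - 257/9, - 70/19,38/3,556/11,429, 962 ] 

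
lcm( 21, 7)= 21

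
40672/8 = 5084  =  5084.00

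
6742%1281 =337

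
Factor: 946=2^1*11^1 * 43^1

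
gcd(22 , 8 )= 2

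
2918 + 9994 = 12912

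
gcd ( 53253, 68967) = 873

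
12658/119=106+44/119  =  106.37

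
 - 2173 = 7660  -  9833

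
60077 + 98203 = 158280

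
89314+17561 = 106875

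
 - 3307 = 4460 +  - 7767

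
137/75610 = 137/75610  =  0.00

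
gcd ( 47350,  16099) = 947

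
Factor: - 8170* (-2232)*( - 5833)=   -  2^4 * 3^2 * 5^1 * 19^2*31^1 * 43^1*  307^1 = -106367321520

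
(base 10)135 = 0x87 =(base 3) 12000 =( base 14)99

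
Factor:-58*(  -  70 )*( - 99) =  -2^2*3^2*5^1 * 7^1*11^1*29^1 = - 401940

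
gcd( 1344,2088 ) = 24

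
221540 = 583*380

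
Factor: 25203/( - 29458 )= - 2^( -1 )*3^1*11^(  -  1 )*13^ ( - 1 ) * 31^1*103^ ( - 1)*271^1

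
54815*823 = 45112745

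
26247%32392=26247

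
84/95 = 84/95= 0.88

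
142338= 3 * 47446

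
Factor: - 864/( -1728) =1/2 = 2^( - 1)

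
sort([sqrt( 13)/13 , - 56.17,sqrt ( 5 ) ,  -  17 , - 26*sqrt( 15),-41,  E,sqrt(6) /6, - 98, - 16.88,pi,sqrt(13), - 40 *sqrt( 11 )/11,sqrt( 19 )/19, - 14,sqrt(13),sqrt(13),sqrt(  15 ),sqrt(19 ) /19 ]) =[-26*sqrt( 15), - 98, - 56.17,-41, - 17, - 16.88,  -  14,- 40 *sqrt (11 ) /11, sqrt( 19)/19, sqrt(19) /19, sqrt( 13)/13, sqrt (6)/6,sqrt (5 ),E , pi , sqrt( 13 ),sqrt(13),sqrt( 13),sqrt(15)] 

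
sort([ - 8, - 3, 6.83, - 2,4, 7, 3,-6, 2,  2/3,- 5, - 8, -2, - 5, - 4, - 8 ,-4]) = [ - 8,-8, - 8, - 6,-5,-5,-4,-4,  -  3, - 2,-2,2/3, 2,  3, 4, 6.83, 7 ]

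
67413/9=22471/3 = 7490.33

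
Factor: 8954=2^1*11^2*37^1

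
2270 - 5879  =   - 3609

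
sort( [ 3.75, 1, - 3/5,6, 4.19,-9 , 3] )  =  [ - 9,-3/5,  1 , 3  ,  3.75 , 4.19,6] 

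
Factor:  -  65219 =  - 7^2*11^3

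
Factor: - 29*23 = -667= - 23^1*29^1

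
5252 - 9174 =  - 3922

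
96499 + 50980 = 147479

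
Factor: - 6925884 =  -2^2*3^1*7^1*41^1*2011^1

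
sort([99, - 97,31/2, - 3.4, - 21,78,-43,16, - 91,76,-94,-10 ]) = [- 97, -94, - 91, - 43,-21 , - 10,  -  3.4,31/2,16, 76, 78,99] 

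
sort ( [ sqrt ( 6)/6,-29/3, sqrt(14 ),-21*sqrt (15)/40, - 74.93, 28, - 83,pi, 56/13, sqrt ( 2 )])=[ - 83, - 74.93, - 29/3, - 21*sqrt(15)/40, sqrt( 6)/6  ,  sqrt(2) , pi,  sqrt (14), 56/13,28 ]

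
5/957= 5/957= 0.01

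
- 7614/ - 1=7614/1 = 7614.00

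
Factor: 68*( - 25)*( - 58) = 2^3*5^2*17^1*29^1 =98600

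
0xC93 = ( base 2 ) 110010010011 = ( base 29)3O0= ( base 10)3219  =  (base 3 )11102020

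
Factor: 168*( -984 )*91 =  - 2^6*3^2*7^2*13^1*41^1 =- 15043392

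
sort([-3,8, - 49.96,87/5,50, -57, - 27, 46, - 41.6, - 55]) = [-57, -55,-49.96, - 41.6 , -27,-3,8, 87/5, 46,50]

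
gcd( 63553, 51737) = 7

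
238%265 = 238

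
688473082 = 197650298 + 490822784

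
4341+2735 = 7076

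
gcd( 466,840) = 2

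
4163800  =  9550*436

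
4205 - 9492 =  - 5287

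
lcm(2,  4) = 4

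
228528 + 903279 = 1131807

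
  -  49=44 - 93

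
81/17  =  4  +  13/17=4.76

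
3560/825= 4 + 52/165 = 4.32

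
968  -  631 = 337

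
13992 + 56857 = 70849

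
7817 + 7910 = 15727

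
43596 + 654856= 698452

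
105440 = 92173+13267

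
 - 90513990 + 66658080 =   -  23855910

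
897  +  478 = 1375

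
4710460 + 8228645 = 12939105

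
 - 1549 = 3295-4844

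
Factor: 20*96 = 1920 = 2^7 * 3^1 * 5^1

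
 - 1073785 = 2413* ( - 445)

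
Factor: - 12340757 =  - 11^1*13^1*211^1*409^1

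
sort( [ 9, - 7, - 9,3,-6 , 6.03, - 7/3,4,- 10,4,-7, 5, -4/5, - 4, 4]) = [ - 10,-9 ,- 7, - 7 ,  -  6, - 4, - 7/3, - 4/5,3,4,4 , 4 , 5,6.03, 9]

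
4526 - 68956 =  - 64430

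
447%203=41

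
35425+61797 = 97222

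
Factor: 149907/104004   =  2^(  -  2)*3^(-4 ) * 467^1 = 467/324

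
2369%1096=177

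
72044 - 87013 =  - 14969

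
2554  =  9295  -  6741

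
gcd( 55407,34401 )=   3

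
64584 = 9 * 7176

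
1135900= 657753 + 478147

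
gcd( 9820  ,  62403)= 1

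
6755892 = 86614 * 78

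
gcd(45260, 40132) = 4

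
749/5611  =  749/5611 = 0.13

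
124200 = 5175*24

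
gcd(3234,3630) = 66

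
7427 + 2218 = 9645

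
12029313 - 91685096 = - 79655783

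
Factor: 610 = 2^1*5^1  *  61^1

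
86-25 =61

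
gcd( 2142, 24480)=306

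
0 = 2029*0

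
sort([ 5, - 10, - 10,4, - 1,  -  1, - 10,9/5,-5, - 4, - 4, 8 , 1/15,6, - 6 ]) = [ - 10, - 10, - 10, - 6, - 5, - 4,-4,-1, - 1, 1/15, 9/5, 4,5,6,8]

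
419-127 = 292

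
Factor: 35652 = 2^2*3^1*2971^1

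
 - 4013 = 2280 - 6293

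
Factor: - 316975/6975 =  - 409/9 = - 3^( - 2)*409^1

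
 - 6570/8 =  - 3285/4 = - 821.25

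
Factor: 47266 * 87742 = 4147213372 = 2^2 * 19^1*2309^1*23633^1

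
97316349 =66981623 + 30334726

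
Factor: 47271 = 3^1*7^1*2251^1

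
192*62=11904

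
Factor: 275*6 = 1650 = 2^1 * 3^1*5^2*11^1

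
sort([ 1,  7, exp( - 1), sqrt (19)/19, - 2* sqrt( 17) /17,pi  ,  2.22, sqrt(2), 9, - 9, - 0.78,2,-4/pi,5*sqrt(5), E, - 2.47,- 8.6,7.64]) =[ - 9, - 8.6,-2.47,-4/pi,  -  0.78, - 2*sqrt(17 )/17, sqrt ( 19 ) /19,exp(  -  1), 1, sqrt(2), 2,2.22,E, pi, 7, 7.64, 9, 5 * sqrt( 5)]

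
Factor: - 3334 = -2^1*1667^1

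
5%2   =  1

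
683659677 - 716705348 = - 33045671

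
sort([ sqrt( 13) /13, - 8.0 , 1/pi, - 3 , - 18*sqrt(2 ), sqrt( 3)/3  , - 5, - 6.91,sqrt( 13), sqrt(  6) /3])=[ - 18*sqrt( 2), - 8.0, - 6.91, - 5,- 3,sqrt(13 )/13, 1/pi,  sqrt( 3)/3,  sqrt ( 6)/3,sqrt ( 13 ) ] 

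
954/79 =12 + 6/79=12.08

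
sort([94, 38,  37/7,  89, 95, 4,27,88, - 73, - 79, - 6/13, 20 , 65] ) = [ - 79,  -  73, - 6/13, 4, 37/7, 20,  27, 38, 65, 88,89, 94, 95 ]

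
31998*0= 0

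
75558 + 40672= 116230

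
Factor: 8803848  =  2^3 * 3^1 * 23^1*41^1 * 389^1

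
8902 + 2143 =11045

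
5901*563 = 3322263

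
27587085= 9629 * 2865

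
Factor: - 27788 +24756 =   -  2^3*379^1 = -3032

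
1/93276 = 1/93276  =  0.00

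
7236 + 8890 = 16126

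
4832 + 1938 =6770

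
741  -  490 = 251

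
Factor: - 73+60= - 13^1 = - 13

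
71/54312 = 71/54312=0.00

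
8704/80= 544/5 = 108.80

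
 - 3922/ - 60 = 65 + 11/30 = 65.37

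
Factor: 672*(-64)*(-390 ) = 2^12 * 3^2*5^1*7^1*13^1=16773120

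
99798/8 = 49899/4 = 12474.75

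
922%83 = 9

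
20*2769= 55380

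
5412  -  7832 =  - 2420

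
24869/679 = 36 + 425/679 = 36.63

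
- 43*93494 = - 4020242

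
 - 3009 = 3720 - 6729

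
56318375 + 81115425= 137433800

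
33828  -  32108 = 1720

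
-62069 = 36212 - 98281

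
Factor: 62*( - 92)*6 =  - 34224  =  - 2^4*3^1*23^1*31^1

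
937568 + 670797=1608365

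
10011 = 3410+6601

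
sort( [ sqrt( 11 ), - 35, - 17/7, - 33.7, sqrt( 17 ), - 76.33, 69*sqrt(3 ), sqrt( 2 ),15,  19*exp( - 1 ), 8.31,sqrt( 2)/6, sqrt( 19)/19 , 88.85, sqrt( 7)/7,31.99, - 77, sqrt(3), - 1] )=[ - 77, - 76.33, - 35, - 33.7, -17/7,- 1, sqrt( 19 )/19, sqrt( 2 )/6, sqrt ( 7 ) /7, sqrt (2 ), sqrt( 3), sqrt( 11), sqrt( 17 ), 19*exp ( - 1 ),8.31, 15,31.99 , 88.85,69*sqrt( 3 )]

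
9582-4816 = 4766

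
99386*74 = 7354564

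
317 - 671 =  - 354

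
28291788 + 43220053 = 71511841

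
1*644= 644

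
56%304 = 56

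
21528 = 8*2691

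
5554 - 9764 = -4210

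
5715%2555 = 605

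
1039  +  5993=7032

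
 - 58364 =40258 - 98622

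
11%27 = 11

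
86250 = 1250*69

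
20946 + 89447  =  110393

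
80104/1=80104  =  80104.00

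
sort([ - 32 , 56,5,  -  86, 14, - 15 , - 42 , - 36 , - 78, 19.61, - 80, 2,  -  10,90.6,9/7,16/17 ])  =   [ -86, - 80, -78 , - 42,-36,-32,  -  15, - 10,16/17,9/7,2,5, 14, 19.61,56,90.6] 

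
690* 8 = 5520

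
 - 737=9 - 746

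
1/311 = 1/311 = 0.00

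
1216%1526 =1216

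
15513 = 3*5171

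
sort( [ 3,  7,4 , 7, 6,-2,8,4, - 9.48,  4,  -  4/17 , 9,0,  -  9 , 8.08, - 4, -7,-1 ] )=[ - 9.48, - 9, - 7,  -  4,  -  2,  -  1, - 4/17,0, 3 , 4, 4,4, 6,7,7 , 8,8.08,9 ]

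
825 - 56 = 769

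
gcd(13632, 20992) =64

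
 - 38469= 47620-86089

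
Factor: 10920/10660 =42/41 = 2^1*3^1*7^1*41^(  -  1)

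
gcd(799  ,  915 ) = 1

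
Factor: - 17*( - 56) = 952 = 2^3*7^1*17^1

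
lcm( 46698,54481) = 326886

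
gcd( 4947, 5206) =1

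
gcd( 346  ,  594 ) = 2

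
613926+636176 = 1250102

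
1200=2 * 600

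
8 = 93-85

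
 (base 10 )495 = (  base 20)14f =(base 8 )757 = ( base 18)199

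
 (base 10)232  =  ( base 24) 9G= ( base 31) 7f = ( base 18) CG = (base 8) 350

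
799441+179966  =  979407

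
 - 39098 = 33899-72997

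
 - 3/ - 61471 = 3/61471 = 0.00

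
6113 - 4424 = 1689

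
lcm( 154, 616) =616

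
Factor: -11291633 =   -  521^1*21673^1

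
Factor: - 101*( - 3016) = 2^3 * 13^1*29^1*101^1 = 304616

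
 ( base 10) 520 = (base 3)201021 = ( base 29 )HR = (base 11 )433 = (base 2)1000001000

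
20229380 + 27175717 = 47405097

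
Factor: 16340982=2^1 * 3^1*7^1*229^1*1699^1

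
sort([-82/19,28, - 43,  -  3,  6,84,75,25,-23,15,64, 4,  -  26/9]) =[ - 43, - 23,-82/19,-3, - 26/9, 4,6,15,25, 28 , 64, 75,84] 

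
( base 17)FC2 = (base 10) 4541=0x11bd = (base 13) 20b4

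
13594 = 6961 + 6633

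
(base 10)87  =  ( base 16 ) 57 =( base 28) 33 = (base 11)7a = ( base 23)3i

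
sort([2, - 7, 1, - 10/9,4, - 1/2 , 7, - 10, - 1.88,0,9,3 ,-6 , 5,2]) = [ - 10 , - 7, - 6, - 1.88, - 10/9, - 1/2, 0,1,2,2, 3,4  ,  5,  7,  9 ] 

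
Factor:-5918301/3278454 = -2^( - 1)*3^1*139^( - 1)*3931^(-1)*657589^1=- 1972767/1092818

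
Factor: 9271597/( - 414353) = - 131^( - 1)*3163^( - 1 )*9271597^1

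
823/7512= 823/7512 = 0.11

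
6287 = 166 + 6121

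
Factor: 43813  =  7^1*11^1*569^1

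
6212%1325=912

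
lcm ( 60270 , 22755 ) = 2229990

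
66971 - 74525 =  -  7554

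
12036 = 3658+8378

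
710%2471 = 710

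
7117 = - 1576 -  - 8693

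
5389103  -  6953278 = -1564175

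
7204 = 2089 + 5115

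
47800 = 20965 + 26835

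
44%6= 2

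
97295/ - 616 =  - 8845/56= -  157.95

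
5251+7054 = 12305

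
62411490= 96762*645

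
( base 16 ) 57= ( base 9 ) 106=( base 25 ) 3C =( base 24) 3f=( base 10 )87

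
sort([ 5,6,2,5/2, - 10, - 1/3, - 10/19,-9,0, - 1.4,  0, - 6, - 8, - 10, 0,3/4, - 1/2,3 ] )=[ - 10, - 10, - 9, - 8,-6, - 1.4, - 10/19, - 1/2,  -  1/3,0, 0,0,  3/4,2 , 5/2,3, 5,6]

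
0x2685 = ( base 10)9861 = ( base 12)5859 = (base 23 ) IEH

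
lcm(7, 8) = 56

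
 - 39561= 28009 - 67570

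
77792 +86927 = 164719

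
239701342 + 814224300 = 1053925642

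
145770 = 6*24295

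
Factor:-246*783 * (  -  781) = 2^1*3^4*11^1*29^1* 41^1*71^1 = 150434658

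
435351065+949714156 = 1385065221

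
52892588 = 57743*916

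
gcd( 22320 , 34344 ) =72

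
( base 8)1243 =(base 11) 564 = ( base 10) 675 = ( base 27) P0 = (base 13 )3CC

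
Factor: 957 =3^1*11^1*29^1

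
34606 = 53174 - 18568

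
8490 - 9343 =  - 853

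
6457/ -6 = -6457/6 = - 1076.17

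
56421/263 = 56421/263 = 214.53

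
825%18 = 15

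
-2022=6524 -8546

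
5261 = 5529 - 268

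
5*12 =60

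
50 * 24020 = 1201000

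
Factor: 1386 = 2^1*3^2 * 7^1 * 11^1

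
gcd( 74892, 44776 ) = 4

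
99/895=99/895 =0.11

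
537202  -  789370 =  - 252168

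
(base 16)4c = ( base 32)2C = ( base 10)76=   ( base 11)6a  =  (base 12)64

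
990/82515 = 66/5501 = 0.01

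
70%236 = 70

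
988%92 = 68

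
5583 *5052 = 28205316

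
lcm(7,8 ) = 56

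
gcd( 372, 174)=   6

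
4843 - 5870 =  - 1027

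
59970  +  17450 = 77420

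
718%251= 216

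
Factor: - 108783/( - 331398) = 237/722  =  2^( - 1) * 3^1*19^(-2)*79^1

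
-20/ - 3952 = 5/988 =0.01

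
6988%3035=918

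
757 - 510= 247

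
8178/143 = 57  +  27/143  =  57.19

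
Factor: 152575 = 5^2 * 17^1 * 359^1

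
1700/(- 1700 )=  - 1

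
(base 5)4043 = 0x20b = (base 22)11h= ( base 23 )mh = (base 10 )523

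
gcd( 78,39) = 39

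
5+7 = 12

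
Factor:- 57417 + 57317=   -  2^2 * 5^2 = - 100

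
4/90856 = 1/22714 = 0.00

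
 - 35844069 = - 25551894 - 10292175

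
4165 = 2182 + 1983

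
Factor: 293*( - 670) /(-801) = 2^1*3^( - 2)*5^1*67^1*  89^( - 1)*293^1  =  196310/801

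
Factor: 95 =5^1*19^1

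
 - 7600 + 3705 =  - 3895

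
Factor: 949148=2^2*237287^1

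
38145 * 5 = 190725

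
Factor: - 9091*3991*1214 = -44046567734 = -2^1*13^1*307^1  *607^1*9091^1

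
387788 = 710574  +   - 322786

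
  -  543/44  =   - 543/44 = -12.34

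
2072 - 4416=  - 2344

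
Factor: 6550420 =2^2*5^1 * 193^1 *1697^1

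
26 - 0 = 26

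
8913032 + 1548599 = 10461631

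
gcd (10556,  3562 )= 26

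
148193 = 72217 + 75976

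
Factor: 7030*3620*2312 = 58837163200= 2^6 * 5^2*17^2 * 19^1*37^1*181^1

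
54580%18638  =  17304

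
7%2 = 1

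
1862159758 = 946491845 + 915667913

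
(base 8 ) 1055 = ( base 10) 557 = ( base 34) GD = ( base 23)115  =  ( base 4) 20231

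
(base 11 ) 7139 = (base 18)1b4c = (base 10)9480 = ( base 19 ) 174i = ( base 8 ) 22410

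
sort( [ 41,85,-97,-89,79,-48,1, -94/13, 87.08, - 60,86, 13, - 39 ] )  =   [ - 97, - 89, - 60,-48, - 39,-94/13 , 1 , 13,41,79 , 85, 86,87.08 ] 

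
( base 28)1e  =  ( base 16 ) 2a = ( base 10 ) 42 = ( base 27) 1F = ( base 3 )1120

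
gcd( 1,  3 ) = 1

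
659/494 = 1 + 165/494 = 1.33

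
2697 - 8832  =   - 6135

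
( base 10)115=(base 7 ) 223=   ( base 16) 73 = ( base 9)137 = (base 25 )4F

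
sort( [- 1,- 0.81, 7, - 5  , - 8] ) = [ - 8, - 5, - 1, - 0.81,7] 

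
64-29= 35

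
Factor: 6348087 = 3^2*31^1* 61^1*373^1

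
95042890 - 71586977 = 23455913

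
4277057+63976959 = 68254016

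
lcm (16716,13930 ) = 83580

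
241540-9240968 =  - 8999428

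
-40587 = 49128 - 89715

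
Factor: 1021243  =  1021243^1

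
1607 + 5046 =6653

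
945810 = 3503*270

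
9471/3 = 3157 = 3157.00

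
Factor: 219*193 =42267 = 3^1*73^1*193^1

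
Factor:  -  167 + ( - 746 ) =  - 913 = -11^1*83^1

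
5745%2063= 1619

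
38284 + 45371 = 83655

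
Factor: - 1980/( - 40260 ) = 3/61=3^1*61^(-1)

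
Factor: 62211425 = 5^2*223^1*11159^1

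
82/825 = 82/825=0.10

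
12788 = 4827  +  7961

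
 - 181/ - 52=3 + 25/52 =3.48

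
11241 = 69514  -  58273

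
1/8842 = 1/8842 =0.00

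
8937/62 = 8937/62 = 144.15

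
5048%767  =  446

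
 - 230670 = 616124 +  - 846794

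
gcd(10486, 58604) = 98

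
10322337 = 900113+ 9422224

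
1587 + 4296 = 5883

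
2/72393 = 2/72393=0.00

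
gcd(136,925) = 1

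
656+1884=2540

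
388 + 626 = 1014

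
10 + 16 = 26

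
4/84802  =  2/42401  =  0.00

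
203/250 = 203/250 = 0.81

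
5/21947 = 5/21947 = 0.00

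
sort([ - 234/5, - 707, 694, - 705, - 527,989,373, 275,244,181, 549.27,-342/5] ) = [ - 707, - 705, - 527, - 342/5,  -  234/5,  181, 244, 275,373,549.27,694,989 ]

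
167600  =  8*20950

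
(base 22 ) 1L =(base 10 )43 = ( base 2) 101011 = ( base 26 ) 1H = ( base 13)34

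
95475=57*1675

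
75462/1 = 75462 = 75462.00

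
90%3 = 0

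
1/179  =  1/179 = 0.01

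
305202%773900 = 305202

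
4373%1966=441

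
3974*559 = 2221466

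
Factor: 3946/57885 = 2^1*3^( - 1) * 5^( - 1)*17^( - 1) * 227^( - 1)*1973^1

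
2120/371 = 5 + 5/7  =  5.71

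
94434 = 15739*6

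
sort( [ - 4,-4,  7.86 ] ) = [- 4, - 4,7.86] 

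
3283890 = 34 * 96585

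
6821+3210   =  10031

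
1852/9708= 463/2427 = 0.19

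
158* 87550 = 13832900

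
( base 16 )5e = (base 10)94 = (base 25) 3j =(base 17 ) 59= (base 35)2O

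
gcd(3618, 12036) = 6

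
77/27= 2 + 23/27 = 2.85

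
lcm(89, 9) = 801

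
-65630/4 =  - 32815/2= - 16407.50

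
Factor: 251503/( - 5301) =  - 427/9 =- 3^( - 2)*7^1 * 61^1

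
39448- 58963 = - 19515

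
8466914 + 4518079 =12984993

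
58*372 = 21576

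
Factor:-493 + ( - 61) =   -  2^1*277^1  =  - 554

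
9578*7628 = 73060984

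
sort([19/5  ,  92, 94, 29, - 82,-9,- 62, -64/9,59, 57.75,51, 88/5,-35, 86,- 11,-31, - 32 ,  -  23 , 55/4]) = [-82, - 62,  -  35, - 32, - 31,-23 ,  -  11, -9,- 64/9,19/5,55/4,88/5,  29, 51,  57.75,  59,  86,92,  94]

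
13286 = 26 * 511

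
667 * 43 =28681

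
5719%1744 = 487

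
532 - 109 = 423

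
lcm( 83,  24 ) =1992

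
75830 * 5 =379150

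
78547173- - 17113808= 95660981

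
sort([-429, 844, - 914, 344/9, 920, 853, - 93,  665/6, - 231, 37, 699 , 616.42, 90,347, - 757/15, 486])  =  [ - 914, - 429, - 231, -93,- 757/15, 37, 344/9, 90,  665/6, 347, 486 , 616.42,  699,844, 853,920]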